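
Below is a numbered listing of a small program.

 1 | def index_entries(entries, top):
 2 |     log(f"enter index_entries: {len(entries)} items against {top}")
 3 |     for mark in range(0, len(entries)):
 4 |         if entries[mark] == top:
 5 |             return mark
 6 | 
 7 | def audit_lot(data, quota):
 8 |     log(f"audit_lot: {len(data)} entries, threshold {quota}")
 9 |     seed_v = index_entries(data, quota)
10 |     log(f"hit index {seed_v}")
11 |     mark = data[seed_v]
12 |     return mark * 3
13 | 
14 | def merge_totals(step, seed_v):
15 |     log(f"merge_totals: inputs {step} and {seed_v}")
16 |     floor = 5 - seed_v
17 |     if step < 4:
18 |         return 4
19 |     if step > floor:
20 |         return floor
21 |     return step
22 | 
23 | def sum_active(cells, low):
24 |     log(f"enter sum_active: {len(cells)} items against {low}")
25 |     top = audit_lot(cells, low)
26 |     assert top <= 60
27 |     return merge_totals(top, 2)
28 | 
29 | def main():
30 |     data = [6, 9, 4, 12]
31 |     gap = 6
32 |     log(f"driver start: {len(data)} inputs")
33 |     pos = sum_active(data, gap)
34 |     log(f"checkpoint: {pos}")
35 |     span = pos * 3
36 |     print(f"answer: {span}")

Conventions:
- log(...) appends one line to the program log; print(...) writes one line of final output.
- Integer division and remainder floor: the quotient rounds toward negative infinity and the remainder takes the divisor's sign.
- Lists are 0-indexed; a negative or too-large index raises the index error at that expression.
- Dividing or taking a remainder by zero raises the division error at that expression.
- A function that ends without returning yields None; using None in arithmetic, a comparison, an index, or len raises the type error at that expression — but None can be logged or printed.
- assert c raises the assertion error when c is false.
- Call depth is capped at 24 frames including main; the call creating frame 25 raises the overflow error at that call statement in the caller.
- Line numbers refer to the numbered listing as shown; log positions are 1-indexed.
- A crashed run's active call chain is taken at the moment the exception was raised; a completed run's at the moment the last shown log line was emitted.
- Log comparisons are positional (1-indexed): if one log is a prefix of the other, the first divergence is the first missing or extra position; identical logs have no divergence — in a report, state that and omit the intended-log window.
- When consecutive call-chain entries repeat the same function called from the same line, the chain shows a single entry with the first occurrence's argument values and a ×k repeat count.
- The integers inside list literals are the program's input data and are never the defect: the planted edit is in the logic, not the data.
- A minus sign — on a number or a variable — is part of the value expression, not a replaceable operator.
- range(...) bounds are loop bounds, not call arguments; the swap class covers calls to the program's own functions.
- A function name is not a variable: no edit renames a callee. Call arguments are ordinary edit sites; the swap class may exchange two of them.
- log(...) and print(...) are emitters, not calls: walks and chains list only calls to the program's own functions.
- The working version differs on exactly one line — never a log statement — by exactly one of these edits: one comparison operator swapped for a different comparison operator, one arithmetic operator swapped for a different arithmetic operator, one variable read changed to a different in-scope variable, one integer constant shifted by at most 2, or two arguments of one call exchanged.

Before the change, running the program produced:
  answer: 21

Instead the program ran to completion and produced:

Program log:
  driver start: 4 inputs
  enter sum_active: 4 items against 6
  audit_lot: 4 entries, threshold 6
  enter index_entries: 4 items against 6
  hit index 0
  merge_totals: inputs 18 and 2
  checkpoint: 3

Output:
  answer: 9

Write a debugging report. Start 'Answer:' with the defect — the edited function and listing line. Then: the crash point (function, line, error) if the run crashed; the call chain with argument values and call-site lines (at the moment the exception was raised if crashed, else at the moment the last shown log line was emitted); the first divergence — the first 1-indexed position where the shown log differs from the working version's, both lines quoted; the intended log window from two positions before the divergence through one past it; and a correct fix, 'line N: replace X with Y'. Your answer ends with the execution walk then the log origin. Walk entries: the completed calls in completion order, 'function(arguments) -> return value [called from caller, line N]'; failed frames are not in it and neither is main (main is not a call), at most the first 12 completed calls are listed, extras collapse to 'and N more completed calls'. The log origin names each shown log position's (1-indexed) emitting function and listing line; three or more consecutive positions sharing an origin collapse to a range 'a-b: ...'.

Answer: the defect is in merge_totals at line 16.
Key observation: The earliest visible damage is log position 7 — 'checkpoint: 3' rather than the intended 'checkpoint: 7'.
Call chain: main.
First divergence: at position 7 the run shows 'checkpoint: 3' where the working version logs 'checkpoint: 7'.
Intended log window:
  5: hit index 0
  6: merge_totals: inputs 18 and 2
  7: checkpoint: 7
Execution walk:
  index_entries([6, 9, 4, 12], 6) -> 0  [called from audit_lot, line 9]
  audit_lot([6, 9, 4, 12], 6) -> 18  [called from sum_active, line 25]
  merge_totals(18, 2) -> 3  [called from sum_active, line 27]
  sum_active([6, 9, 4, 12], 6) -> 3  [called from main, line 33]
Origin of each log line:
  1 — main, line 32
  2 — sum_active, line 24
  3 — audit_lot, line 8
  4 — index_entries, line 2
  5 — audit_lot, line 10
  6 — merge_totals, line 15
  7 — main, line 34
A correct fix: line 16: replace `-` with `+`.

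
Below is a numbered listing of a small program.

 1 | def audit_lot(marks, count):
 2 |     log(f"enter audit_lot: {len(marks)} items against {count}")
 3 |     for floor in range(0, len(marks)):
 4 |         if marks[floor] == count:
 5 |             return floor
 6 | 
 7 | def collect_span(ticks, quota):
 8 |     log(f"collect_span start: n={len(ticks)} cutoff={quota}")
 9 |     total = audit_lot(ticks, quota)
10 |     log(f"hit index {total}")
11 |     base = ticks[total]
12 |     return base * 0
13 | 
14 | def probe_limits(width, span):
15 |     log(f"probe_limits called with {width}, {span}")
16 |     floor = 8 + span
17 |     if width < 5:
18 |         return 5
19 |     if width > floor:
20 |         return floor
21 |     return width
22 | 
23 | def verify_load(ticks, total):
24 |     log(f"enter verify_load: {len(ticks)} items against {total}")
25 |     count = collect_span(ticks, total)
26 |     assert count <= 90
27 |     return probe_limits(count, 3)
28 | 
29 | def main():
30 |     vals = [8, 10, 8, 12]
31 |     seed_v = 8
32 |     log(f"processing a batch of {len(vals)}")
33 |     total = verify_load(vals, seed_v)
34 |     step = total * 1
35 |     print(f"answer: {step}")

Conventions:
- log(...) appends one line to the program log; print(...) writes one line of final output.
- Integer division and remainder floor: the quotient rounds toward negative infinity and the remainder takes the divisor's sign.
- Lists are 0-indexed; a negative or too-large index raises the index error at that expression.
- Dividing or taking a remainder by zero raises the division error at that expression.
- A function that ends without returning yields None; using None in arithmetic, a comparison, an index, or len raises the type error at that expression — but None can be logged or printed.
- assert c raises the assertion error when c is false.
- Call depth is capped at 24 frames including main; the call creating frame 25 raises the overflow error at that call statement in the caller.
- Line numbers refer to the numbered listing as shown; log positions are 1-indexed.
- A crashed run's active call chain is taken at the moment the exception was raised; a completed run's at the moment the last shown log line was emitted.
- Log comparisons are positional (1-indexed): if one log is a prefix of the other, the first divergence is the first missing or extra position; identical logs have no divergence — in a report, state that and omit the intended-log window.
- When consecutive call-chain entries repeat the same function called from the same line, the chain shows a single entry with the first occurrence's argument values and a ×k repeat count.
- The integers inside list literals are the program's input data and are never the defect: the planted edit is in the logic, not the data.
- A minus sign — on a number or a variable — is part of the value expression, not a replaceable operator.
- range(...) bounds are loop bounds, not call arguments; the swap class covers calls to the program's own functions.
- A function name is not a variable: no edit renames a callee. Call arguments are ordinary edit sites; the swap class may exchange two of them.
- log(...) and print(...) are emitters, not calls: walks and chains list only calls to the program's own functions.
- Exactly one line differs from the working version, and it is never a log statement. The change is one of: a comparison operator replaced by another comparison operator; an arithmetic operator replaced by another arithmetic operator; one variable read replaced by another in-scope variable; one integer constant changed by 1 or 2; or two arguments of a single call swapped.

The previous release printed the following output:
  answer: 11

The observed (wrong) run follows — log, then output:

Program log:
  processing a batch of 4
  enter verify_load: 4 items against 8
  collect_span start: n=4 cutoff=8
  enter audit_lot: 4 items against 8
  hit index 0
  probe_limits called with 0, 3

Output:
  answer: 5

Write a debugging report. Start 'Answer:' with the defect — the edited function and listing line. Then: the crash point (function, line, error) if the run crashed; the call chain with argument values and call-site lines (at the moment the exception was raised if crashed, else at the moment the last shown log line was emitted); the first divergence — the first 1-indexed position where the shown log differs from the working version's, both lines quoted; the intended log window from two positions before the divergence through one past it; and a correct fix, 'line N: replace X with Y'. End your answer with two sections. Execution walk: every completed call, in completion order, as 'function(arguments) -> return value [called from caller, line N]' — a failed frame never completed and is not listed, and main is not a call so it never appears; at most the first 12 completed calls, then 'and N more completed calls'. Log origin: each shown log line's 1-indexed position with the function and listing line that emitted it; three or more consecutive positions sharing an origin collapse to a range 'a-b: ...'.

Answer: the defect is in collect_span at line 12.
Key fact: The earliest visible damage is log position 6 — 'probe_limits called with 0, 3' rather than the intended 'probe_limits called with 16, 3'.
Call chain: main -> verify_load([8, 10, 8, 12], 8) (called at line 33) -> probe_limits(0, 3) (called at line 27).
First divergence: position 6 — the shown line 'probe_limits called with 0, 3' should read 'probe_limits called with 16, 3'.
Intended log window:
  4: enter audit_lot: 4 items against 8
  5: hit index 0
  6: probe_limits called with 16, 3
Execution walk:
  audit_lot([8, 10, 8, 12], 8) -> 0  [called from collect_span, line 9]
  collect_span([8, 10, 8, 12], 8) -> 0  [called from verify_load, line 25]
  probe_limits(0, 3) -> 5  [called from verify_load, line 27]
  verify_load([8, 10, 8, 12], 8) -> 5  [called from main, line 33]
Log origin:
  1: from main, line 32
  2: from verify_load, line 24
  3: from collect_span, line 8
  4: from audit_lot, line 2
  5: from collect_span, line 10
  6: from probe_limits, line 15
A correct fix: line 12: replace `0` with `2`.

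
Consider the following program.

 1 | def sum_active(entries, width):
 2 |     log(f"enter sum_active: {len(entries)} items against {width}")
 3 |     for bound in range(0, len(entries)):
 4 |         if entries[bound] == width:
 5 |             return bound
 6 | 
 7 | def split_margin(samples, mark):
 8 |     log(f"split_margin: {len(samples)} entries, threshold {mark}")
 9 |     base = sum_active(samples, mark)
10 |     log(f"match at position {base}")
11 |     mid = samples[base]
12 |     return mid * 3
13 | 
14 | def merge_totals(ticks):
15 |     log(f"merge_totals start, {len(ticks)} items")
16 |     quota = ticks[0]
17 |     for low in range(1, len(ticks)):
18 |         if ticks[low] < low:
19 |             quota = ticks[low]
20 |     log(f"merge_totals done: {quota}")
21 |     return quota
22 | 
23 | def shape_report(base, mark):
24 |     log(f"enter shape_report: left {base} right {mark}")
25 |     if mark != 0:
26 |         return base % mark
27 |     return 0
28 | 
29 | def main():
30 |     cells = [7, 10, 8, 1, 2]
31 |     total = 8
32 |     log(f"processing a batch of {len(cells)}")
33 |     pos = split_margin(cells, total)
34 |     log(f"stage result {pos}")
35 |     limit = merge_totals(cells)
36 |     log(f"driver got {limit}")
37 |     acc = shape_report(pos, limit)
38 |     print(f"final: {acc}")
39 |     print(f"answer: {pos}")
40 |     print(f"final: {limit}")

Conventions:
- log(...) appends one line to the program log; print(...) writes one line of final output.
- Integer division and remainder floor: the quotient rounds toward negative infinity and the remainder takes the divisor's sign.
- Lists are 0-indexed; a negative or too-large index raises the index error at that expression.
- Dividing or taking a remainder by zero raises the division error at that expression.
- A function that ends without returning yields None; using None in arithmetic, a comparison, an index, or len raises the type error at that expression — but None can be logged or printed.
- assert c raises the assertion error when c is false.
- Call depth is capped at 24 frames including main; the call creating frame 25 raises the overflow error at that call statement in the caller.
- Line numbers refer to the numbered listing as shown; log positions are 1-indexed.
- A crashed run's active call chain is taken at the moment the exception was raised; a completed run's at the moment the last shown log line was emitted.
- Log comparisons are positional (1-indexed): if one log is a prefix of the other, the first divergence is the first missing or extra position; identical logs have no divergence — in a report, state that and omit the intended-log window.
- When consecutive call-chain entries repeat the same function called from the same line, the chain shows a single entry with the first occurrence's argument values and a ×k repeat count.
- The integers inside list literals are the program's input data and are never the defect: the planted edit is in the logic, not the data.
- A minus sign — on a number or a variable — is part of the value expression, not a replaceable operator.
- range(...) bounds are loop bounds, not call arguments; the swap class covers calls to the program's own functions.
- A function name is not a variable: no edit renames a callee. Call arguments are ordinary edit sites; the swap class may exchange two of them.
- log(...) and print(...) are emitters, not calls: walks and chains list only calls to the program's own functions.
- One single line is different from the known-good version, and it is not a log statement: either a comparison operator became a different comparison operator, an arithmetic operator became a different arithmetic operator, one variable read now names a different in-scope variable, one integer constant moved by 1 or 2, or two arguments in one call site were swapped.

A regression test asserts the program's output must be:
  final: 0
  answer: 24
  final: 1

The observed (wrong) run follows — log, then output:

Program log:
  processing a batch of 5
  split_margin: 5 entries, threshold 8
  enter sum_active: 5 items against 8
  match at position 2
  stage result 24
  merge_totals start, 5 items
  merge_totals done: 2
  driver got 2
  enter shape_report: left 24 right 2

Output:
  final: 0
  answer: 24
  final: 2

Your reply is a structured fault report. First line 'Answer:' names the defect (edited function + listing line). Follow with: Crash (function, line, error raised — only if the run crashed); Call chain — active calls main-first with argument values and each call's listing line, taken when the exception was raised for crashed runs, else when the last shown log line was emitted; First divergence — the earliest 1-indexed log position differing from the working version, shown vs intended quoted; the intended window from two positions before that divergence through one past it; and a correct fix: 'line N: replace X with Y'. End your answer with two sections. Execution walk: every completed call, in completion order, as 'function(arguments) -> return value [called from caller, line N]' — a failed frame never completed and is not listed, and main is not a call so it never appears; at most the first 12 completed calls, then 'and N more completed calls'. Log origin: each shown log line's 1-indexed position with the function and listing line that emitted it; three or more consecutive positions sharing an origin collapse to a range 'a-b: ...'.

Answer: the defect is in merge_totals at line 18.
Key fact: Position 7 is the first bad log line: 'merge_totals done: 2' should read 'merge_totals done: 1'.
Call chain: main -> shape_report(24, 2) (called at line 37).
First divergence: position 7 — shown 'merge_totals done: 2', intended 'merge_totals done: 1'.
Intended log window:
  5: stage result 24
  6: merge_totals start, 5 items
  7: merge_totals done: 1
  8: driver got 1
Execution walk:
  sum_active([7, 10, 8, 1, 2], 8) -> 2  [called from split_margin, line 9]
  split_margin([7, 10, 8, 1, 2], 8) -> 24  [called from main, line 33]
  merge_totals([7, 10, 8, 1, 2]) -> 2  [called from main, line 35]
  shape_report(24, 2) -> 0  [called from main, line 37]
Log origins:
  1: logged in main at line 32
  2: logged in split_margin at line 8
  3: logged in sum_active at line 2
  4: logged in split_margin at line 10
  5: logged in main at line 34
  6: logged in merge_totals at line 15
  7: logged in merge_totals at line 20
  8: logged in main at line 36
  9: logged in shape_report at line 24
A correct fix: line 18: replace `ticks[low] < low` with `ticks[low] < quota`.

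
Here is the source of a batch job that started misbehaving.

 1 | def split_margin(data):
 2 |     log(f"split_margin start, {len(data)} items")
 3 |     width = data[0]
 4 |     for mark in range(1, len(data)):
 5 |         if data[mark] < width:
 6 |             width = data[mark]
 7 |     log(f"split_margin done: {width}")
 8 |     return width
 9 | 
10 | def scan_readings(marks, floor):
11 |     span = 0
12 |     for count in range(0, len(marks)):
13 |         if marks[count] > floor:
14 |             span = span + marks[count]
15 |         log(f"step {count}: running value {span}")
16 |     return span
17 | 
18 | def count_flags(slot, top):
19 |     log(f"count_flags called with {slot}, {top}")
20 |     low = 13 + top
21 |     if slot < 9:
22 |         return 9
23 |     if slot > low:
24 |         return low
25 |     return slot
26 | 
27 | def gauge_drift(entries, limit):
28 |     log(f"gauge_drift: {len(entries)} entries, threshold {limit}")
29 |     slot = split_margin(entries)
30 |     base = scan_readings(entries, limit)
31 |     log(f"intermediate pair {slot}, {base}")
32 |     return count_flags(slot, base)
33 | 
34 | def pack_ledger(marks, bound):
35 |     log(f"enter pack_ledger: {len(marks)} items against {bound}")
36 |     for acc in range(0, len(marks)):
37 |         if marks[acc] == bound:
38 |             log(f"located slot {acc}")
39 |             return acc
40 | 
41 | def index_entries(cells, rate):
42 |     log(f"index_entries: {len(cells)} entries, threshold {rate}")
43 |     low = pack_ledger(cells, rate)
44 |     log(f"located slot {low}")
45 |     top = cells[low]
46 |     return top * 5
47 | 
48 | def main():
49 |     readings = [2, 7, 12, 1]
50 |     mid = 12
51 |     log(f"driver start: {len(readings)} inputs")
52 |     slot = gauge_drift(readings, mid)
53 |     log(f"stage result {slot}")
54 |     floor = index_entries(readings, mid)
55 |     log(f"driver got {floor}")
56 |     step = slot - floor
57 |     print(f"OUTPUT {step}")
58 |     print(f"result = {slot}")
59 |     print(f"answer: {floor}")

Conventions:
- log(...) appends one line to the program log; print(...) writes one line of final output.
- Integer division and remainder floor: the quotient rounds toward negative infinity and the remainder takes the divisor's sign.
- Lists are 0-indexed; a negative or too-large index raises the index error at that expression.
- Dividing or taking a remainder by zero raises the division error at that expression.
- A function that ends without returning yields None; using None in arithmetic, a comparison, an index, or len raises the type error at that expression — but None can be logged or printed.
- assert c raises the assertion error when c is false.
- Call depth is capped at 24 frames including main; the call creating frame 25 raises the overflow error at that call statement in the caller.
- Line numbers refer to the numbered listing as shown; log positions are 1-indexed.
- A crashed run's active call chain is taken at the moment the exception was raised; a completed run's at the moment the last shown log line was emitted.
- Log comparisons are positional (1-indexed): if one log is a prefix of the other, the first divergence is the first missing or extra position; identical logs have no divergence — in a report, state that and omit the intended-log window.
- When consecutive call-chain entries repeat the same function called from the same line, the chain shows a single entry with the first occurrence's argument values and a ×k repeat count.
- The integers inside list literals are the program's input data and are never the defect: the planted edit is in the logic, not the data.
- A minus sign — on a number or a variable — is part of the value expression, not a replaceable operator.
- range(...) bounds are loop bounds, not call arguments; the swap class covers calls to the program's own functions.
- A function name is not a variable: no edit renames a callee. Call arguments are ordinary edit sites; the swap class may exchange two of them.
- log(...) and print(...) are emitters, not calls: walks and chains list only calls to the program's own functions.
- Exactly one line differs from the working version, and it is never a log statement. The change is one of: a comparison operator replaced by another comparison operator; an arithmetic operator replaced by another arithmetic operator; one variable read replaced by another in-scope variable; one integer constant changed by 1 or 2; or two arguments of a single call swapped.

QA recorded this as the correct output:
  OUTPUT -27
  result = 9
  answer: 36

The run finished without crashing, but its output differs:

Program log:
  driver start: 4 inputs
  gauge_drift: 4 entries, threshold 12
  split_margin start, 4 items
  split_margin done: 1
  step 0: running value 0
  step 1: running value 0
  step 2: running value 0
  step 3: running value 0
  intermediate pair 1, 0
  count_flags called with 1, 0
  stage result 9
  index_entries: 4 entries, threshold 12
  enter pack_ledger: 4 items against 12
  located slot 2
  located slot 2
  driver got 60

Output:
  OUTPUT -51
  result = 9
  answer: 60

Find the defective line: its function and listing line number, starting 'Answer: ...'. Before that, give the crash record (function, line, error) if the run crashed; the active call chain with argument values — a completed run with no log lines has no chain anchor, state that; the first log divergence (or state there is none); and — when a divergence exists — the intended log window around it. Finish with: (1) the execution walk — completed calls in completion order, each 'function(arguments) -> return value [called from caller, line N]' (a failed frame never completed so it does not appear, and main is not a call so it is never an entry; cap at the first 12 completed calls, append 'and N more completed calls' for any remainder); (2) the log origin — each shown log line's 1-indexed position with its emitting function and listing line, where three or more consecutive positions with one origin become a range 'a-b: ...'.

Answer: the defect is in index_entries at line 46.
The tell: Everything matches until log position 16, which reads 'driver got 60' in place of 'driver got 36'.
Call chain: main.
First divergence: position 16; shown 'driver got 60' vs intended 'driver got 36'.
Intended log window:
  14: located slot 2
  15: located slot 2
  16: driver got 36
Execution walk:
  split_margin([2, 7, 12, 1]) -> 1  [called from gauge_drift, line 29]
  scan_readings([2, 7, 12, 1], 12) -> 0  [called from gauge_drift, line 30]
  count_flags(1, 0) -> 9  [called from gauge_drift, line 32]
  gauge_drift([2, 7, 12, 1], 12) -> 9  [called from main, line 52]
  pack_ledger([2, 7, 12, 1], 12) -> 2  [called from index_entries, line 43]
  index_entries([2, 7, 12, 1], 12) -> 60  [called from main, line 54]
Log origins:
  1: emitted by main (line 51)
  2: emitted by gauge_drift (line 28)
  3: emitted by split_margin (line 2)
  4: emitted by split_margin (line 7)
  5-8: emitted by scan_readings (line 15)
  9: emitted by gauge_drift (line 31)
  10: emitted by count_flags (line 19)
  11: emitted by main (line 53)
  12: emitted by index_entries (line 42)
  13: emitted by pack_ledger (line 35)
  14: emitted by pack_ledger (line 38)
  15: emitted by index_entries (line 44)
  16: emitted by main (line 55)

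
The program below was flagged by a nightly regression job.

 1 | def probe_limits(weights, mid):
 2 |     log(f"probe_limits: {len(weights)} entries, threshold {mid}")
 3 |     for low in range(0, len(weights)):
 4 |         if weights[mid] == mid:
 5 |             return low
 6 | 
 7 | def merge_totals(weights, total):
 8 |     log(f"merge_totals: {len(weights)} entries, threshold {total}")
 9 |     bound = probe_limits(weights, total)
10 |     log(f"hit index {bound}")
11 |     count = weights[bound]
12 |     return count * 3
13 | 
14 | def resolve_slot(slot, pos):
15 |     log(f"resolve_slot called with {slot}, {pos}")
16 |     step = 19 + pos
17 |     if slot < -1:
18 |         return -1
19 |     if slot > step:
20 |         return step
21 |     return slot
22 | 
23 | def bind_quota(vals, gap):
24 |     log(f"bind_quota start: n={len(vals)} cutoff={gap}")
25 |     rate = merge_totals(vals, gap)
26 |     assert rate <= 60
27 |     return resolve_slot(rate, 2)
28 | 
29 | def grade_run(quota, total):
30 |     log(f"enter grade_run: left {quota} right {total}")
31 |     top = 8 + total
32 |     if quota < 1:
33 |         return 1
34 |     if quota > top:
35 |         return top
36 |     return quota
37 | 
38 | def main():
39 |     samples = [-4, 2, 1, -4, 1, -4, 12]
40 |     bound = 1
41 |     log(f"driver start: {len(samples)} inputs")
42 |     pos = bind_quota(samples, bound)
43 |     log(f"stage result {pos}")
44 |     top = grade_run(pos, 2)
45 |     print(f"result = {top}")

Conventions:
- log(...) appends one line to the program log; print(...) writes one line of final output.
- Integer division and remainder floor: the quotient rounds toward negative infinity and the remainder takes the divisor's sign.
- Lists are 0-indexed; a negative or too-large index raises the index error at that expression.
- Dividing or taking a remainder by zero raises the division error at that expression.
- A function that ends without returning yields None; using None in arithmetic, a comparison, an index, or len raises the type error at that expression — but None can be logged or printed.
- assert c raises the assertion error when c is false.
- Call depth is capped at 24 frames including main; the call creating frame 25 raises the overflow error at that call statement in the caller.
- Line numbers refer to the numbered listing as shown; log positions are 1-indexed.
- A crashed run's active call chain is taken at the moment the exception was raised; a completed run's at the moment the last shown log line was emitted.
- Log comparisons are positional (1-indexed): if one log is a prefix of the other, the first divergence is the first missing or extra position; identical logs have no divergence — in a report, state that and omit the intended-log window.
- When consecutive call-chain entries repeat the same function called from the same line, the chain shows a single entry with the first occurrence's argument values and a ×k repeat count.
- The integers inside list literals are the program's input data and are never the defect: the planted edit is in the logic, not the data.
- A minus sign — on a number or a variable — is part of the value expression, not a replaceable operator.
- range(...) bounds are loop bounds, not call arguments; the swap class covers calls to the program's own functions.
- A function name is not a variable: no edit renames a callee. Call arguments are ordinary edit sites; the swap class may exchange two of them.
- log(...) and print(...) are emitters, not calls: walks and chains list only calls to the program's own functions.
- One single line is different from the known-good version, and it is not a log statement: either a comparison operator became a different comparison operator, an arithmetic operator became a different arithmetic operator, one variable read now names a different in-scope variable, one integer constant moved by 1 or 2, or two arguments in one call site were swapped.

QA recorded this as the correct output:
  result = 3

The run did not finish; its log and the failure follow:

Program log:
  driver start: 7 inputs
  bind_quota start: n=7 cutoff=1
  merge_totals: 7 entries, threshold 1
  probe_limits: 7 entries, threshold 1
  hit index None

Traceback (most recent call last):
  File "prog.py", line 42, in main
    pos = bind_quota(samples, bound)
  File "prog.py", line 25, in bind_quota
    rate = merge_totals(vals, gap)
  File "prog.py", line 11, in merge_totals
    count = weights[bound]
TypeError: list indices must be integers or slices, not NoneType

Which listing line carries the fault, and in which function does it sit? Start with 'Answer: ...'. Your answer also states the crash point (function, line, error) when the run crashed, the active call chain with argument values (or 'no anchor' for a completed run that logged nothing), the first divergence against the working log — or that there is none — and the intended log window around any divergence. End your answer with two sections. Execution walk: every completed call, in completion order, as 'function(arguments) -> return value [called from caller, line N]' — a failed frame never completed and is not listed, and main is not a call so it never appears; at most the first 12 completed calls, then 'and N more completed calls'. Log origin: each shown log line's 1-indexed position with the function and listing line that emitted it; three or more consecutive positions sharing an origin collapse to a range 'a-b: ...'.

Answer: the defect is in probe_limits at line 4.
Key observation: Position 5 is the first bad log line: 'hit index None' should read 'hit index 2'.
Crash: merge_totals, line 11, TypeError.
Call chain: main -> bind_quota([-4, 2, 1, -4, 1, -4, 12], 1) (called at line 42) -> merge_totals([-4, 2, 1, -4, 1, -4, 12], 1) (called at line 25).
First divergence: at position 5 the run shows 'hit index None' where the working version logs 'hit index 2'.
Intended log window:
  3: merge_totals: 7 entries, threshold 1
  4: probe_limits: 7 entries, threshold 1
  5: hit index 2
  6: resolve_slot called with 3, 2
Execution walk:
  probe_limits([-4, 2, 1, -4, 1, -4, 12], 1) -> None  [called from merge_totals, line 9]
Log origins:
  1 — main, line 41
  2 — bind_quota, line 24
  3 — merge_totals, line 8
  4 — probe_limits, line 2
  5 — merge_totals, line 10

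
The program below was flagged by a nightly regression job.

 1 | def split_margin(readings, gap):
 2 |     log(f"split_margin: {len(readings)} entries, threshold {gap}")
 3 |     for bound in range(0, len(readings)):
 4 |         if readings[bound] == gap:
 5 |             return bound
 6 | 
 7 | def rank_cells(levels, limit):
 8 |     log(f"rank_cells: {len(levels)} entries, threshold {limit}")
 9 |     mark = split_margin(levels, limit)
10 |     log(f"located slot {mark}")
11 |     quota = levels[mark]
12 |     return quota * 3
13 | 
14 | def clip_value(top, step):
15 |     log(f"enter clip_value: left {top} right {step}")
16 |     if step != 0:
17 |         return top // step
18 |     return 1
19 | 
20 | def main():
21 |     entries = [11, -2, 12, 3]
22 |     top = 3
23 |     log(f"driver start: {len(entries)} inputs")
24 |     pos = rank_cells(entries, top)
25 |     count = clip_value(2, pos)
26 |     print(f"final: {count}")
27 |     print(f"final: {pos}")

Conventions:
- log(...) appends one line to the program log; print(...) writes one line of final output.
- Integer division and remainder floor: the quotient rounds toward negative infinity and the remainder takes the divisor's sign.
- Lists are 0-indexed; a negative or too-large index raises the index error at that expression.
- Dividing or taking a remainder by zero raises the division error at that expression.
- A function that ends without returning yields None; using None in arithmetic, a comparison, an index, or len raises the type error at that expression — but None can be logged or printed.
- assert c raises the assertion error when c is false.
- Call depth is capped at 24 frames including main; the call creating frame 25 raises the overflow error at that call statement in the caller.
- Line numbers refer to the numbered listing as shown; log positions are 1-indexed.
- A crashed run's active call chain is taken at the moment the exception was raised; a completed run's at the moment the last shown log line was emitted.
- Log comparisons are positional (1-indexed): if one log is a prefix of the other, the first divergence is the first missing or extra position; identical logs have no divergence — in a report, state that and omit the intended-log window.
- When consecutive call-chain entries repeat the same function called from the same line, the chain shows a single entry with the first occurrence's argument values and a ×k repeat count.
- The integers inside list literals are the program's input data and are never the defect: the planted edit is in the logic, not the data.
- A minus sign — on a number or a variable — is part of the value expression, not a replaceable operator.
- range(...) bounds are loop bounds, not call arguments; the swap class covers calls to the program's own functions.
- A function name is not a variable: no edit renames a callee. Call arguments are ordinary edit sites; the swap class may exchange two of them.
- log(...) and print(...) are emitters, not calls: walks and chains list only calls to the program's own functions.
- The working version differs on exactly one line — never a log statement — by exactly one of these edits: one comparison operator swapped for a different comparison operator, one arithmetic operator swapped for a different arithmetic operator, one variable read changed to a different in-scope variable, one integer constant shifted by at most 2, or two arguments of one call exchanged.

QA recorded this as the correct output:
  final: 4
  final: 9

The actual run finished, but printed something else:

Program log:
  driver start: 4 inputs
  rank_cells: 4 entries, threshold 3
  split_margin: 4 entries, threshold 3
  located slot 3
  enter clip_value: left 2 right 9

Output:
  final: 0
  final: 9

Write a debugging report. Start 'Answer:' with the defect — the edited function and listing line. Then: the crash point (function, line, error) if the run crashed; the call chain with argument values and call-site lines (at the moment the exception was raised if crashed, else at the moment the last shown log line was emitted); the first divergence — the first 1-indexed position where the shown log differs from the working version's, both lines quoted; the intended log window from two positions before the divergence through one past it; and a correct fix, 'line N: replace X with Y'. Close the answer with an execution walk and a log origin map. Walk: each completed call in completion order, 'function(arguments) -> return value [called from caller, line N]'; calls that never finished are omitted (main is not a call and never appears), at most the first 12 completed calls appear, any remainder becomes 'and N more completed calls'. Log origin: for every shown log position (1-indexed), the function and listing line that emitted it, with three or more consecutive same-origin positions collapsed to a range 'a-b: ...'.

Answer: the defect is in main at line 25.
Key observation: Everything matches until log position 5, which reads 'enter clip_value: left 2 right 9' in place of 'enter clip_value: left 9 right 2'.
Call chain: main -> clip_value(2, 9) (called at line 25).
First divergence: position 5; shown 'enter clip_value: left 2 right 9' vs intended 'enter clip_value: left 9 right 2'.
Intended log window:
  3: split_margin: 4 entries, threshold 3
  4: located slot 3
  5: enter clip_value: left 9 right 2
Execution walk:
  split_margin([11, -2, 12, 3], 3) -> 3  [called from rank_cells, line 9]
  rank_cells([11, -2, 12, 3], 3) -> 9  [called from main, line 24]
  clip_value(2, 9) -> 0  [called from main, line 25]
Log origin:
  1 — main, line 23
  2 — rank_cells, line 8
  3 — split_margin, line 2
  4 — rank_cells, line 10
  5 — clip_value, line 15
A correct fix: line 25: replace `clip_value(2, pos)` with `clip_value(pos, 2)`.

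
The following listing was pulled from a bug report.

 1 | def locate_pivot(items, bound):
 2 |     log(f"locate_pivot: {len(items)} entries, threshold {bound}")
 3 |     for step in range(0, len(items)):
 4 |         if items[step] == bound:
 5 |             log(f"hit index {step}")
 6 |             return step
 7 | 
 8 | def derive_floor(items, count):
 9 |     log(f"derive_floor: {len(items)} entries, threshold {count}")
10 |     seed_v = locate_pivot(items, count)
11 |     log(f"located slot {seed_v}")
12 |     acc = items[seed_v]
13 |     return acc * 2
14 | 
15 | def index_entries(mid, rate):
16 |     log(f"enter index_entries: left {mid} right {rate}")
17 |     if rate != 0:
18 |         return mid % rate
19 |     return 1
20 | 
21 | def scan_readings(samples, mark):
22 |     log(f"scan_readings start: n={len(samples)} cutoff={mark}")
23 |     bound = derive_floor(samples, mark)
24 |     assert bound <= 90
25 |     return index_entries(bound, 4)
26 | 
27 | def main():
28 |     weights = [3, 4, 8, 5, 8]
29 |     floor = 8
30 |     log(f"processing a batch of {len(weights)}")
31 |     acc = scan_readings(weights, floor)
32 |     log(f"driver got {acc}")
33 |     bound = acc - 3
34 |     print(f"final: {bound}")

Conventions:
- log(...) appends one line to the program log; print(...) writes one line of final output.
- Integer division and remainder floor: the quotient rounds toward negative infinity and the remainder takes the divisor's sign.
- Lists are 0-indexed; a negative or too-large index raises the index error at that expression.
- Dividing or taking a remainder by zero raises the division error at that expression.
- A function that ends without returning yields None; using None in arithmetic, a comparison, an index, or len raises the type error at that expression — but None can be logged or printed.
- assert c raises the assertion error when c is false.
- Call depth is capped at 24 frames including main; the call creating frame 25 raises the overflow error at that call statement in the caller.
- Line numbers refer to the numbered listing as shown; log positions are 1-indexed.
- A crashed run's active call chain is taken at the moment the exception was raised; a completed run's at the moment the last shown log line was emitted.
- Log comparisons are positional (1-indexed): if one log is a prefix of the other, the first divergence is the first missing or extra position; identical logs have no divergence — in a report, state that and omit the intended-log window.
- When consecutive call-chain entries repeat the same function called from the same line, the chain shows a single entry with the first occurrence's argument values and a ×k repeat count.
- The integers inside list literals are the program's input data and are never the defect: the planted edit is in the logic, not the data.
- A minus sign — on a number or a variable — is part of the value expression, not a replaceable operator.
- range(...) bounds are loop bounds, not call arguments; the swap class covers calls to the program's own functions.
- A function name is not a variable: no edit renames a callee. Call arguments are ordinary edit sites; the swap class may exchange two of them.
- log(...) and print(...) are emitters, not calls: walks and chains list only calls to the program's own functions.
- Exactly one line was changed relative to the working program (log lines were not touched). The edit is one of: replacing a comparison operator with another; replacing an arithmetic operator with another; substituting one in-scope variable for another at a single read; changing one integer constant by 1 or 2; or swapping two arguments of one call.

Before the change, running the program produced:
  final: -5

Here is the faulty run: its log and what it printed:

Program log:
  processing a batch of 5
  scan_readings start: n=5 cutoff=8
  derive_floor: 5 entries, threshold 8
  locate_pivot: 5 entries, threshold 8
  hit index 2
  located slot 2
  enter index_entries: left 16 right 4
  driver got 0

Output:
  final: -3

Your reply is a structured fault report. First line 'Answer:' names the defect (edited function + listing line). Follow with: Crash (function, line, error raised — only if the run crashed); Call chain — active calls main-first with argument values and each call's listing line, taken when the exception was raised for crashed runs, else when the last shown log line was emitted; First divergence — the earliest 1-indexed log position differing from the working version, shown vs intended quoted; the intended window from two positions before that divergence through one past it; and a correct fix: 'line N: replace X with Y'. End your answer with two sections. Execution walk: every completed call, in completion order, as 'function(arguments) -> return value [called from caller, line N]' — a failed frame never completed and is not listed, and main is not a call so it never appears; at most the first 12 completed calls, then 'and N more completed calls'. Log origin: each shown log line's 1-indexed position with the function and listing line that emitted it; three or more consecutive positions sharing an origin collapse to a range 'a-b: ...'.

Answer: the defect is in main at line 33.
Key observation: Every logged value matches the working version; the printed result is what differs.
Call chain: main.
First divergence: there is none — every log position agrees.
Execution walk:
  locate_pivot([3, 4, 8, 5, 8], 8) -> 2  [called from derive_floor, line 10]
  derive_floor([3, 4, 8, 5, 8], 8) -> 16  [called from scan_readings, line 23]
  index_entries(16, 4) -> 0  [called from scan_readings, line 25]
  scan_readings([3, 4, 8, 5, 8], 8) -> 0  [called from main, line 31]
Log origin:
  1: logged in main at line 30
  2: logged in scan_readings at line 22
  3: logged in derive_floor at line 9
  4: logged in locate_pivot at line 2
  5: logged in locate_pivot at line 5
  6: logged in derive_floor at line 11
  7: logged in index_entries at line 16
  8: logged in main at line 32
A correct fix: line 33: replace `3` with `5`.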